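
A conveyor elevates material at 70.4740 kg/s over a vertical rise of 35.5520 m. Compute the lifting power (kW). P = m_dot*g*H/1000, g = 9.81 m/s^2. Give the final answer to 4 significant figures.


P = 70.4740 * 9.81 * 35.5520 / 1000
P = 24.58 kW


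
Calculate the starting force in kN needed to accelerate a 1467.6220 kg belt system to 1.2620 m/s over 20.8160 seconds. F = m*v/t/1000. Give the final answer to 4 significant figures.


F = 1467.6220 * 1.2620 / 20.8160 / 1000
F = 0.08898 kN


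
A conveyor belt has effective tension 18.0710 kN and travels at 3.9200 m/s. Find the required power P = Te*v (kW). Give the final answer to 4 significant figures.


P = Te * v = 18.0710 * 3.9200
P = 70.84 kW


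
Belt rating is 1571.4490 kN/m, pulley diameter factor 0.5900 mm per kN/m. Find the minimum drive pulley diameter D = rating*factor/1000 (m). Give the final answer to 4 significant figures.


D = 1571.4490 * 0.5900 / 1000
D = 0.9272 m


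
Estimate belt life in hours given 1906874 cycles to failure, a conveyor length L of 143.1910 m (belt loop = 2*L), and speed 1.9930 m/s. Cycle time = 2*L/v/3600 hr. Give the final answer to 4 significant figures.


cycle_time = 2 * 143.1910 / 1.9930 / 3600 = 0.039915 hr
life = 1906874 * 0.039915 = 76110 hours


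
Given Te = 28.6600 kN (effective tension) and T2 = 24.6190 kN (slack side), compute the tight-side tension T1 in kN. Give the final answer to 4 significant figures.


T1 = Te + T2 = 28.6600 + 24.6190
T1 = 53.28 kN


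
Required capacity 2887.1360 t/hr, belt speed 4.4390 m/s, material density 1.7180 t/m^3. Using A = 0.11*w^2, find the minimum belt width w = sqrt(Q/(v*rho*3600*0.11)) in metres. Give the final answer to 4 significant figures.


A_req = 2887.1360 / (4.4390 * 1.7180 * 3600) = 0.105161 m^2
w = sqrt(0.105161 / 0.11)
w = 0.9778 m


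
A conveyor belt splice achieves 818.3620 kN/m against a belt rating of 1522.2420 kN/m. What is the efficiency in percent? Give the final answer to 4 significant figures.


Eff = 818.3620 / 1522.2420 * 100
Eff = 53.76 %


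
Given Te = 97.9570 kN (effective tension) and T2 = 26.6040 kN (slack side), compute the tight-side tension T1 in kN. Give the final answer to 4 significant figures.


T1 = Te + T2 = 97.9570 + 26.6040
T1 = 124.6 kN


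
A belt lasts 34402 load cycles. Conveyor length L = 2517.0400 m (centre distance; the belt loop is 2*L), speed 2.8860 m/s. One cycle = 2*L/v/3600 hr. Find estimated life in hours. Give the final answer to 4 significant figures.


cycle_time = 2 * 2517.0400 / 2.8860 / 3600 = 0.484531 hr
life = 34402 * 0.484531 = 16670 hours


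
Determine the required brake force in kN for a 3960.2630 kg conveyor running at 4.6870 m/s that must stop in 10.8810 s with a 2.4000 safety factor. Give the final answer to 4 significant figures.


F = 3960.2630 * 4.6870 / 10.8810 * 2.4000 / 1000
F = 4.094 kN


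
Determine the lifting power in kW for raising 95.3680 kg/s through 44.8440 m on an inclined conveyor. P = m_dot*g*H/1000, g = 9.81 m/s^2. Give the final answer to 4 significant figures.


P = 95.3680 * 9.81 * 44.8440 / 1000
P = 41.95 kW


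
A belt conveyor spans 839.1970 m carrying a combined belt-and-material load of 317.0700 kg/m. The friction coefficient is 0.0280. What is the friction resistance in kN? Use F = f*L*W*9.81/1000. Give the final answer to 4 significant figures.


F = 0.0280 * 839.1970 * 317.0700 * 9.81 / 1000
F = 73.09 kN


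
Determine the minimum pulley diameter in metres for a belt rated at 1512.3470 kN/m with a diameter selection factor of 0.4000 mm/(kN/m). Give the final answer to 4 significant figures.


D = 1512.3470 * 0.4000 / 1000
D = 0.6049 m


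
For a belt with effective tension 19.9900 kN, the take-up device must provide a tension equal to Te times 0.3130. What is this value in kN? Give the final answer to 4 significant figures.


T_tu = 19.9900 * 0.3130
T_tu = 6.257 kN


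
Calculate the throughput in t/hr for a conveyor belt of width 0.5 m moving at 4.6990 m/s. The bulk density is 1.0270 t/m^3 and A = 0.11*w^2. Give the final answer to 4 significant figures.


A = 0.11 * 0.5^2 = 0.0275 m^2
C = 0.0275 * 4.6990 * 1.0270 * 3600
C = 477.8 t/hr


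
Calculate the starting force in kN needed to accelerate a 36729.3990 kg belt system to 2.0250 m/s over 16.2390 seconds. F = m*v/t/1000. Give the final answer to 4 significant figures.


F = 36729.3990 * 2.0250 / 16.2390 / 1000
F = 4.580 kN


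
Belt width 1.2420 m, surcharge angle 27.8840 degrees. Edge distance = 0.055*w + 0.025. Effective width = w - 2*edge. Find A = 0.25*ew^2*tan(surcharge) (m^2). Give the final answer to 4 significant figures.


edge = 0.055*1.2420 + 0.025 = 0.09331 m
ew = 1.2420 - 2*0.09331 = 1.05538 m
A = 0.25 * 1.05538^2 * tan(27.8840 deg)
A = 0.1473 m^2


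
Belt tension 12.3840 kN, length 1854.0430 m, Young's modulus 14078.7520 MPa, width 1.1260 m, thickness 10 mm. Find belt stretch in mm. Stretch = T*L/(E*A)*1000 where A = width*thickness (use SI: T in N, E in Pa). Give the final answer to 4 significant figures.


A = 1.1260 * 0.01 = 0.01126 m^2
Stretch = 12.3840*1000 * 1854.0430 / (14078.7520e6 * 0.01126) * 1000
Stretch = 144.8 mm


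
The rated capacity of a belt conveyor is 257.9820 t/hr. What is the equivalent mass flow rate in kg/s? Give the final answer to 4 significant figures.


m_dot = 257.9820 * 1000 / 3600
m_dot = 71.66 kg/s


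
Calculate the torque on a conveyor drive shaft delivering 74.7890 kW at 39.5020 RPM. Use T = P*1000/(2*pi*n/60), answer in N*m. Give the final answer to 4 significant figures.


omega = 2*pi*39.5020/60 = 4.13664 rad/s
T = 74.7890*1000 / 4.13664
T = 18080 N*m


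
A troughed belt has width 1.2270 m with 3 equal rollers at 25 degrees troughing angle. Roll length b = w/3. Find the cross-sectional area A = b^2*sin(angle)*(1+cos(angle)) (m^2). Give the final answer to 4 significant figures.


b = 1.2270/3 = 0.409 m
A = 0.409^2 * sin(25 deg) * (1 + cos(25 deg))
A = 0.1348 m^2


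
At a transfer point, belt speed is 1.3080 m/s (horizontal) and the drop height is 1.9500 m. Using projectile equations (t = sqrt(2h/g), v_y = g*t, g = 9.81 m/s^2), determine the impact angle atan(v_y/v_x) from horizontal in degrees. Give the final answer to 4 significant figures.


t = sqrt(2*1.9500/9.81) = 0.630518 s
v_y = 9.81 * 0.630518 = 6.18538 m/s
angle = atan(6.18538 / 1.3080) = 78.06 deg


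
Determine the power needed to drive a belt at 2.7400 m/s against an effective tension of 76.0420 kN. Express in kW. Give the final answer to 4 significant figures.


P = Te * v = 76.0420 * 2.7400
P = 208.4 kW


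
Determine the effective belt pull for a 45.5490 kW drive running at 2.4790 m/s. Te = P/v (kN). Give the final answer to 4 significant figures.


Te = P / v = 45.5490 / 2.4790
Te = 18.37 kN


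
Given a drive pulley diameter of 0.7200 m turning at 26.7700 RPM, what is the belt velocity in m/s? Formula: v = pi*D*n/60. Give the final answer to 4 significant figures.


v = pi * 0.7200 * 26.7700 / 60
v = 1.009 m/s


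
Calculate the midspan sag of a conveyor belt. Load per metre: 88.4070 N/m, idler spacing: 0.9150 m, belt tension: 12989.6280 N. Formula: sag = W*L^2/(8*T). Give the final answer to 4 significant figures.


sag = 88.4070 * 0.9150^2 / (8 * 12989.6280)
sag = 0.0007123 m


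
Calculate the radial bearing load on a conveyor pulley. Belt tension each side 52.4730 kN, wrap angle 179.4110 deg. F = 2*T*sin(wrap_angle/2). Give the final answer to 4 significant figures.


F = 2 * 52.4730 * sin(179.4110/2 deg)
F = 104.9 kN


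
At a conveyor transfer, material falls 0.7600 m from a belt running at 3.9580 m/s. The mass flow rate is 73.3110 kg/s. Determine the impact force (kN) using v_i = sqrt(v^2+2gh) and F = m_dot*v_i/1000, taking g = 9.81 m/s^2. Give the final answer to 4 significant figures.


v_i = sqrt(3.9580^2 + 2*9.81*0.7600) = 5.52964 m/s
F = 73.3110 * 5.52964 / 1000
F = 0.4054 kN


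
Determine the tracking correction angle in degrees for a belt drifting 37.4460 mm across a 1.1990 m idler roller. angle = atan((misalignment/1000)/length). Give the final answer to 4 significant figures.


misalign_m = 37.4460 / 1000 = 0.037446 m
angle = atan(0.037446 / 1.1990)
angle = 1.789 deg


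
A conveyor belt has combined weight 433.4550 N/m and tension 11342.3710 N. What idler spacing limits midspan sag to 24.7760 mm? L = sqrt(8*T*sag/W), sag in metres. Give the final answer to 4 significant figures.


sag = 24.7760/1000 = 0.024776 m
L = sqrt(8 * 11342.3710 * 0.024776 / 433.4550)
L = 2.277 m


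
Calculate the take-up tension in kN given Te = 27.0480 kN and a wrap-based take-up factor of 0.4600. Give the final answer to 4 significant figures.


T_tu = 27.0480 * 0.4600
T_tu = 12.44 kN


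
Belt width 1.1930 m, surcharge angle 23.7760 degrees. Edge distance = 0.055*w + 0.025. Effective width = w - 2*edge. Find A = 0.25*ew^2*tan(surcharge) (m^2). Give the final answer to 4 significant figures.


edge = 0.055*1.1930 + 0.025 = 0.090615 m
ew = 1.1930 - 2*0.090615 = 1.01177 m
A = 0.25 * 1.01177^2 * tan(23.7760 deg)
A = 0.1127 m^2


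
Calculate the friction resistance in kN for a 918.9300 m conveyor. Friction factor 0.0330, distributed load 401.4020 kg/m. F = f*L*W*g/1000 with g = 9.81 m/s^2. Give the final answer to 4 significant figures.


F = 0.0330 * 918.9300 * 401.4020 * 9.81 / 1000
F = 119.4 kN


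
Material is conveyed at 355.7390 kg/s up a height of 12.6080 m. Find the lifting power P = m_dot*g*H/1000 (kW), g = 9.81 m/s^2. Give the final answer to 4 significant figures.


P = 355.7390 * 9.81 * 12.6080 / 1000
P = 44.00 kW


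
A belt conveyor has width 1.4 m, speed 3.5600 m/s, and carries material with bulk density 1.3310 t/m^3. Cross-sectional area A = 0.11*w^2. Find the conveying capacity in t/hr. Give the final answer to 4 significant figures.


A = 0.11 * 1.4^2 = 0.2156 m^2
C = 0.2156 * 3.5600 * 1.3310 * 3600
C = 3678 t/hr


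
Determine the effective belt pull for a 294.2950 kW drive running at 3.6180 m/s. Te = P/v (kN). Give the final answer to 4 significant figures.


Te = P / v = 294.2950 / 3.6180
Te = 81.34 kN


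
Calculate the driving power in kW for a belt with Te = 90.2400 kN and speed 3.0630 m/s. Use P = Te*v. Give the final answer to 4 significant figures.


P = Te * v = 90.2400 * 3.0630
P = 276.4 kW


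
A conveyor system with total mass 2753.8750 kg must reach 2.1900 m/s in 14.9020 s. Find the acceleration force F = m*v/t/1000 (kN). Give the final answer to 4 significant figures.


F = 2753.8750 * 2.1900 / 14.9020 / 1000
F = 0.4047 kN


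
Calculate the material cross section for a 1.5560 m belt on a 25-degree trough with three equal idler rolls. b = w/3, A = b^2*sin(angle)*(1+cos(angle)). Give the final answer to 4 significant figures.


b = 1.5560/3 = 0.518667 m
A = 0.518667^2 * sin(25 deg) * (1 + cos(25 deg))
A = 0.2167 m^2


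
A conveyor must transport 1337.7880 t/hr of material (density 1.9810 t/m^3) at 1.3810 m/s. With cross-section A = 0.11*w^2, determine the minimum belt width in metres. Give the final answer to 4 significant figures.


A_req = 1337.7880 / (1.3810 * 1.9810 * 3600) = 0.135833 m^2
w = sqrt(0.135833 / 0.11)
w = 1.111 m


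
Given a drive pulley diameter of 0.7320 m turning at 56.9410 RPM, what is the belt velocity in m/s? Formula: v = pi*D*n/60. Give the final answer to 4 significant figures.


v = pi * 0.7320 * 56.9410 / 60
v = 2.182 m/s


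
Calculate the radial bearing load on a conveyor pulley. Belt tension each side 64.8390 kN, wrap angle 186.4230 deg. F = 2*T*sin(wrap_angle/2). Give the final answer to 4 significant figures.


F = 2 * 64.8390 * sin(186.4230/2 deg)
F = 129.5 kN


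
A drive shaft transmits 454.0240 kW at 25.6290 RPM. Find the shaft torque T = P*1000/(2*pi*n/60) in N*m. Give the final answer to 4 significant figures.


omega = 2*pi*25.6290/60 = 2.68386 rad/s
T = 454.0240*1000 / 2.68386
T = 169200 N*m


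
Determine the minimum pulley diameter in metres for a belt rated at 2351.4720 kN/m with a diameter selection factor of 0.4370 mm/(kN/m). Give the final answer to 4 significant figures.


D = 2351.4720 * 0.4370 / 1000
D = 1.028 m


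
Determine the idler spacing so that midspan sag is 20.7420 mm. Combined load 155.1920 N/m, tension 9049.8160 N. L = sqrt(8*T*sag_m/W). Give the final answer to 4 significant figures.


sag = 20.7420/1000 = 0.020742 m
L = sqrt(8 * 9049.8160 * 0.020742 / 155.1920)
L = 3.111 m


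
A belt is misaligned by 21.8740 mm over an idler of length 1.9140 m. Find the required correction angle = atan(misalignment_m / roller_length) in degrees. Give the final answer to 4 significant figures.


misalign_m = 21.8740 / 1000 = 0.021874 m
angle = atan(0.021874 / 1.9140)
angle = 0.6548 deg


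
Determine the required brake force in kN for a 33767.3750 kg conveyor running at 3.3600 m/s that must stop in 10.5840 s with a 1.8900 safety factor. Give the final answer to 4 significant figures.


F = 33767.3750 * 3.3600 / 10.5840 * 1.8900 / 1000
F = 20.26 kN


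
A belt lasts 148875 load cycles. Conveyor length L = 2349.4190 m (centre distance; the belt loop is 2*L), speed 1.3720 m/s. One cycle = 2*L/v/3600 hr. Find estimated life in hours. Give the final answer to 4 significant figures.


cycle_time = 2 * 2349.4190 / 1.3720 / 3600 = 0.951336 hr
life = 148875 * 0.951336 = 141600 hours


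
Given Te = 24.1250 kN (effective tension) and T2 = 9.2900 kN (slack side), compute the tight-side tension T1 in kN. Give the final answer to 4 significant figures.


T1 = Te + T2 = 24.1250 + 9.2900
T1 = 33.41 kN


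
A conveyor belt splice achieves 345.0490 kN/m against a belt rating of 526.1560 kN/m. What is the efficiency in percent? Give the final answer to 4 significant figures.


Eff = 345.0490 / 526.1560 * 100
Eff = 65.58 %


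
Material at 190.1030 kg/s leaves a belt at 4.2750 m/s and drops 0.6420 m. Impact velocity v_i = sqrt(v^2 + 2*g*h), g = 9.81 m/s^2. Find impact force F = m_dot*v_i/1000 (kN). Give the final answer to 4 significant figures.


v_i = sqrt(4.2750^2 + 2*9.81*0.6420) = 5.55623 m/s
F = 190.1030 * 5.55623 / 1000
F = 1.056 kN


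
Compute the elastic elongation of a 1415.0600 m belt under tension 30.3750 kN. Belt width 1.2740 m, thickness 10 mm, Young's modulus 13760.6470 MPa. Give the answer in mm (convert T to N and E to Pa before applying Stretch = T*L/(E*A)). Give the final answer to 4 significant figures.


A = 1.2740 * 0.01 = 0.01274 m^2
Stretch = 30.3750*1000 * 1415.0600 / (13760.6470e6 * 0.01274) * 1000
Stretch = 245.2 mm


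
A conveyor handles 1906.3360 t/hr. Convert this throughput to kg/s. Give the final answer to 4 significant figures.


m_dot = 1906.3360 * 1000 / 3600
m_dot = 529.5 kg/s


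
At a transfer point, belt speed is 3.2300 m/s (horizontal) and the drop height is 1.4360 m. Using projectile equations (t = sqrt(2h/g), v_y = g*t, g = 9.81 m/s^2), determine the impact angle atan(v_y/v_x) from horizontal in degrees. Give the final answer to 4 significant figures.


t = sqrt(2*1.4360/9.81) = 0.541075 s
v_y = 9.81 * 0.541075 = 5.30795 m/s
angle = atan(5.30795 / 3.2300) = 58.68 deg


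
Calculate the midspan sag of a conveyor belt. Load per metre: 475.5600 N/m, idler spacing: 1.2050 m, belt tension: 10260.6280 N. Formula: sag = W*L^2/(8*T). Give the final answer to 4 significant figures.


sag = 475.5600 * 1.2050^2 / (8 * 10260.6280)
sag = 0.008412 m


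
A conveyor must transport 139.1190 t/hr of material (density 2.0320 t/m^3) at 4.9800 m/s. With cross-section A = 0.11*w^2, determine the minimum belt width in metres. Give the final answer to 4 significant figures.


A_req = 139.1190 / (4.9800 * 2.0320 * 3600) = 0.00381884 m^2
w = sqrt(0.00381884 / 0.11)
w = 0.1863 m


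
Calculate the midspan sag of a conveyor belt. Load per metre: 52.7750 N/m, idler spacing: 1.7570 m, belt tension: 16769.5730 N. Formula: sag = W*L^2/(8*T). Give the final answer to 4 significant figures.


sag = 52.7750 * 1.7570^2 / (8 * 16769.5730)
sag = 0.001214 m


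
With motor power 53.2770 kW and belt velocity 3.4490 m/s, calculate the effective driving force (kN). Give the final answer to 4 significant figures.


Te = P / v = 53.2770 / 3.4490
Te = 15.45 kN


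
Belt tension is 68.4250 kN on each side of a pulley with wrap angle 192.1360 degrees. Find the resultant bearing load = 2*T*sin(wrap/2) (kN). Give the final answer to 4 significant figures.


F = 2 * 68.4250 * sin(192.1360/2 deg)
F = 136.1 kN


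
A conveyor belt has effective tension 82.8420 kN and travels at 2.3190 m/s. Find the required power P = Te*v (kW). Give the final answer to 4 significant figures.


P = Te * v = 82.8420 * 2.3190
P = 192.1 kW


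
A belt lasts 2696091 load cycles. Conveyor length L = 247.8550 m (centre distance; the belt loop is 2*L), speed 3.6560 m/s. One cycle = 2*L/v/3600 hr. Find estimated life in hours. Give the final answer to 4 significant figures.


cycle_time = 2 * 247.8550 / 3.6560 / 3600 = 0.0376634 hr
life = 2696091 * 0.0376634 = 101500 hours


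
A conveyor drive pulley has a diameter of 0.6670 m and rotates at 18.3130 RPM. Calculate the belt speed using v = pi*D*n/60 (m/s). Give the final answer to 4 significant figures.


v = pi * 0.6670 * 18.3130 / 60
v = 0.6396 m/s


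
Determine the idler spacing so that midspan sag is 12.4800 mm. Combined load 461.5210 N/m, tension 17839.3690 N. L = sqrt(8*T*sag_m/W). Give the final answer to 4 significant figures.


sag = 12.4800/1000 = 0.012480 m
L = sqrt(8 * 17839.3690 * 0.012480 / 461.5210)
L = 1.964 m


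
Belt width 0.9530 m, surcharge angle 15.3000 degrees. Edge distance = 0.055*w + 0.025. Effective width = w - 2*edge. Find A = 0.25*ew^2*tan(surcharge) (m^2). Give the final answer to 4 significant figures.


edge = 0.055*0.9530 + 0.025 = 0.077415 m
ew = 0.9530 - 2*0.077415 = 0.79817 m
A = 0.25 * 0.79817^2 * tan(15.3000 deg)
A = 0.04357 m^2


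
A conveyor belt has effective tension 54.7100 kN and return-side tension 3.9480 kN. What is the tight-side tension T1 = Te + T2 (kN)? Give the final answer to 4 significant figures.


T1 = Te + T2 = 54.7100 + 3.9480
T1 = 58.66 kN


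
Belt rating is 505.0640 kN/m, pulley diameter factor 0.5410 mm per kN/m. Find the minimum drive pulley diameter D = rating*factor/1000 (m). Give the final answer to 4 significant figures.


D = 505.0640 * 0.5410 / 1000
D = 0.2732 m


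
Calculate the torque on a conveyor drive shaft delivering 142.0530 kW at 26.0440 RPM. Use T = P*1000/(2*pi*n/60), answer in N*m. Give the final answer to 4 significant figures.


omega = 2*pi*26.0440/60 = 2.72732 rad/s
T = 142.0530*1000 / 2.72732
T = 52090 N*m


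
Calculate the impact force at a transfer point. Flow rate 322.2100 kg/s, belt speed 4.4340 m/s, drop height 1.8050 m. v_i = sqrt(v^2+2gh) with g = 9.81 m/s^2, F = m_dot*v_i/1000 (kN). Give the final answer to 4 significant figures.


v_i = sqrt(4.4340^2 + 2*9.81*1.8050) = 7.42122 m/s
F = 322.2100 * 7.42122 / 1000
F = 2.391 kN


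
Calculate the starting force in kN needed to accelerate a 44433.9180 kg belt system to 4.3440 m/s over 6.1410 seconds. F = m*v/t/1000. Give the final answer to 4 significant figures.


F = 44433.9180 * 4.3440 / 6.1410 / 1000
F = 31.43 kN


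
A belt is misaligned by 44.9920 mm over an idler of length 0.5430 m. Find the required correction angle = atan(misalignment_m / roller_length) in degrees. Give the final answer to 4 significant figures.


misalign_m = 44.9920 / 1000 = 0.044992 m
angle = atan(0.044992 / 0.5430)
angle = 4.737 deg


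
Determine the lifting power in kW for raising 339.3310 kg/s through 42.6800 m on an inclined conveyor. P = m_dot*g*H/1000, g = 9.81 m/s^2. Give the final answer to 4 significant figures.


P = 339.3310 * 9.81 * 42.6800 / 1000
P = 142.1 kW


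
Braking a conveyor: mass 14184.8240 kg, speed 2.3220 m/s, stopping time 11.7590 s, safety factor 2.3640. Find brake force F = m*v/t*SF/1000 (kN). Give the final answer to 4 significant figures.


F = 14184.8240 * 2.3220 / 11.7590 * 2.3640 / 1000
F = 6.622 kN


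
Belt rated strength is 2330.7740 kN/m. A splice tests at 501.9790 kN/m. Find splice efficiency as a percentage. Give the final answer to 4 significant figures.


Eff = 501.9790 / 2330.7740 * 100
Eff = 21.54 %


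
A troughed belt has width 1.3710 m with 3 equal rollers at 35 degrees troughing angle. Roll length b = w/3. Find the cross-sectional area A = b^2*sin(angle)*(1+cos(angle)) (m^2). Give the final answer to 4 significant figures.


b = 1.3710/3 = 0.457 m
A = 0.457^2 * sin(35 deg) * (1 + cos(35 deg))
A = 0.2179 m^2


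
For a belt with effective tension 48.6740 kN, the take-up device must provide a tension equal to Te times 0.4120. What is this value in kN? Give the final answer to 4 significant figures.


T_tu = 48.6740 * 0.4120
T_tu = 20.05 kN


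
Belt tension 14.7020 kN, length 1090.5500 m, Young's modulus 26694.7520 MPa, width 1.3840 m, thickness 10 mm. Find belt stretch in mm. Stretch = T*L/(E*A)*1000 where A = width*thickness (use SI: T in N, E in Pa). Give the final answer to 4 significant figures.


A = 1.3840 * 0.01 = 0.01384 m^2
Stretch = 14.7020*1000 * 1090.5500 / (26694.7520e6 * 0.01384) * 1000
Stretch = 43.40 mm


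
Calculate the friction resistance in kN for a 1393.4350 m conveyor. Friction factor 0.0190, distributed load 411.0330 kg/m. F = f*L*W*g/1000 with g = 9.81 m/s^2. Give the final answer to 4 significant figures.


F = 0.0190 * 1393.4350 * 411.0330 * 9.81 / 1000
F = 106.8 kN


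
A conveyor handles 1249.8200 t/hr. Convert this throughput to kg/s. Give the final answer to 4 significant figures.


m_dot = 1249.8200 * 1000 / 3600
m_dot = 347.2 kg/s


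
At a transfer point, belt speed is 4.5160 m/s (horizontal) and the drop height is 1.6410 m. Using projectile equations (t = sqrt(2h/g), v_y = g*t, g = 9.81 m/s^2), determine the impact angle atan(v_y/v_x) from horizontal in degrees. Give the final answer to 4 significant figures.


t = sqrt(2*1.6410/9.81) = 0.578409 s
v_y = 9.81 * 0.578409 = 5.67419 m/s
angle = atan(5.67419 / 4.5160) = 51.48 deg


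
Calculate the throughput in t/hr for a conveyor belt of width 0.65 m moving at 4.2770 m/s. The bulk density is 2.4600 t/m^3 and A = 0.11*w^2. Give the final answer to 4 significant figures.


A = 0.11 * 0.65^2 = 0.046475 m^2
C = 0.046475 * 4.2770 * 2.4600 * 3600
C = 1760 t/hr


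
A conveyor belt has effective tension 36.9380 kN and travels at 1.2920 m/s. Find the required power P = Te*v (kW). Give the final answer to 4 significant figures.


P = Te * v = 36.9380 * 1.2920
P = 47.72 kW


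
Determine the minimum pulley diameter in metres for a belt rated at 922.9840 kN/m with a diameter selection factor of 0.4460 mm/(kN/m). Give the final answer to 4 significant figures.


D = 922.9840 * 0.4460 / 1000
D = 0.4117 m


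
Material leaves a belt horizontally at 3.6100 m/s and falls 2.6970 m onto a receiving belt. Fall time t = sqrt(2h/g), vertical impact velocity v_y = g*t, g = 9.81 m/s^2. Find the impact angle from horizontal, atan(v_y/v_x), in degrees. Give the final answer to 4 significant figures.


t = sqrt(2*2.6970/9.81) = 0.741517 s
v_y = 9.81 * 0.741517 = 7.27428 m/s
angle = atan(7.27428 / 3.6100) = 63.61 deg


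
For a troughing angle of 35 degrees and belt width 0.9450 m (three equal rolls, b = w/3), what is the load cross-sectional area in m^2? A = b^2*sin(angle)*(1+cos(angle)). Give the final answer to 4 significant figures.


b = 0.9450/3 = 0.315 m
A = 0.315^2 * sin(35 deg) * (1 + cos(35 deg))
A = 0.1035 m^2


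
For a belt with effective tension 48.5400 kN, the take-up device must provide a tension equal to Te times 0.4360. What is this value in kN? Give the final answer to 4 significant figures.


T_tu = 48.5400 * 0.4360
T_tu = 21.16 kN


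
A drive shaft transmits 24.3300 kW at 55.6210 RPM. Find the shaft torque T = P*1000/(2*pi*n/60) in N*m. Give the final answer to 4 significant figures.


omega = 2*pi*55.6210/60 = 5.82462 rad/s
T = 24.3300*1000 / 5.82462
T = 4177 N*m


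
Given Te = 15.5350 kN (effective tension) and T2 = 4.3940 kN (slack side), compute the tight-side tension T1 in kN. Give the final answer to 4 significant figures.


T1 = Te + T2 = 15.5350 + 4.3940
T1 = 19.93 kN


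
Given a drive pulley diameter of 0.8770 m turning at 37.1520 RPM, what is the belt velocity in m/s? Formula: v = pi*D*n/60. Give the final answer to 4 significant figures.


v = pi * 0.8770 * 37.1520 / 60
v = 1.706 m/s


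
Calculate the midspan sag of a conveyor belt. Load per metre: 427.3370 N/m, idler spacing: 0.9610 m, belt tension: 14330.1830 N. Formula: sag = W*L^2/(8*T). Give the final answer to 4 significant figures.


sag = 427.3370 * 0.9610^2 / (8 * 14330.1830)
sag = 0.003443 m


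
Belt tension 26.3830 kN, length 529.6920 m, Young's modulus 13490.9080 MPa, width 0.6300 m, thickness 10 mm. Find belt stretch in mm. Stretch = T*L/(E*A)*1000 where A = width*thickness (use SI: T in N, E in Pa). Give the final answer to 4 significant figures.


A = 0.6300 * 0.01 = 0.00630 m^2
Stretch = 26.3830*1000 * 529.6920 / (13490.9080e6 * 0.00630) * 1000
Stretch = 164.4 mm


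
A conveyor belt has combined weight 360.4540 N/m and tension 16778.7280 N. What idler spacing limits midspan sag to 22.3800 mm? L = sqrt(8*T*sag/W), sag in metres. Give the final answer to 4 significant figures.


sag = 22.3800/1000 = 0.022380 m
L = sqrt(8 * 16778.7280 * 0.022380 / 360.4540)
L = 2.887 m


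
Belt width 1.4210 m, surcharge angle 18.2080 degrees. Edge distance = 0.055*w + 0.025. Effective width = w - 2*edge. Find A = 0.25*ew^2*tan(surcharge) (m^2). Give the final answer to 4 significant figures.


edge = 0.055*1.4210 + 0.025 = 0.103155 m
ew = 1.4210 - 2*0.103155 = 1.21469 m
A = 0.25 * 1.21469^2 * tan(18.2080 deg)
A = 0.1213 m^2


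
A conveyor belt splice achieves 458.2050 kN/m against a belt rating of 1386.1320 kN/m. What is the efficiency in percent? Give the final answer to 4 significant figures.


Eff = 458.2050 / 1386.1320 * 100
Eff = 33.06 %


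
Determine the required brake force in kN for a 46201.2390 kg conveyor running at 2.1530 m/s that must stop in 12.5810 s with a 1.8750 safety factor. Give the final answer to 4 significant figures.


F = 46201.2390 * 2.1530 / 12.5810 * 1.8750 / 1000
F = 14.82 kN


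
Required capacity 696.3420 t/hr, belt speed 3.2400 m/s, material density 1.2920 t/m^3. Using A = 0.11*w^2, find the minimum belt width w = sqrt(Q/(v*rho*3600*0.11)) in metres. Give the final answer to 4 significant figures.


A_req = 696.3420 / (3.2400 * 1.2920 * 3600) = 0.0462075 m^2
w = sqrt(0.0462075 / 0.11)
w = 0.6481 m


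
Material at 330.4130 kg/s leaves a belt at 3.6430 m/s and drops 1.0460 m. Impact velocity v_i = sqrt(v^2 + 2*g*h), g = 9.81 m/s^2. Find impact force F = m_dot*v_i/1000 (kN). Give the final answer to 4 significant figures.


v_i = sqrt(3.6430^2 + 2*9.81*1.0460) = 5.81326 m/s
F = 330.4130 * 5.81326 / 1000
F = 1.921 kN


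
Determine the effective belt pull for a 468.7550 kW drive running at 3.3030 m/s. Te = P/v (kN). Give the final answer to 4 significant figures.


Te = P / v = 468.7550 / 3.3030
Te = 141.9 kN


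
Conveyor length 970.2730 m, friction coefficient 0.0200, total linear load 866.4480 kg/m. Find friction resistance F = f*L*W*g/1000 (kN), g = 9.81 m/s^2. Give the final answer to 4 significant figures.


F = 0.0200 * 970.2730 * 866.4480 * 9.81 / 1000
F = 164.9 kN


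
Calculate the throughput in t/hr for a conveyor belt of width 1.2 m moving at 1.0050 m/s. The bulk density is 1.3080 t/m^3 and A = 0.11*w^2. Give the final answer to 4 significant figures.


A = 0.11 * 1.2^2 = 0.1584 m^2
C = 0.1584 * 1.0050 * 1.3080 * 3600
C = 749.6 t/hr


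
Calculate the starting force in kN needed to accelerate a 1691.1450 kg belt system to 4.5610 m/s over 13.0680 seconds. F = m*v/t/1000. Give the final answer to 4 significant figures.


F = 1691.1450 * 4.5610 / 13.0680 / 1000
F = 0.5902 kN


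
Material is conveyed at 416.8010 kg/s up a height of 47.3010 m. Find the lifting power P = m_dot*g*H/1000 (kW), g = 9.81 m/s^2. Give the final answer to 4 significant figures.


P = 416.8010 * 9.81 * 47.3010 / 1000
P = 193.4 kW


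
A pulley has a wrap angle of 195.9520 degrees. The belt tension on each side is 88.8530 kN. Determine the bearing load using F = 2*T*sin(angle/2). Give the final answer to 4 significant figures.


F = 2 * 88.8530 * sin(195.9520/2 deg)
F = 176.0 kN


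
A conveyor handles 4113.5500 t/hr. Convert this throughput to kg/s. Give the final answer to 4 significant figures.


m_dot = 4113.5500 * 1000 / 3600
m_dot = 1143 kg/s


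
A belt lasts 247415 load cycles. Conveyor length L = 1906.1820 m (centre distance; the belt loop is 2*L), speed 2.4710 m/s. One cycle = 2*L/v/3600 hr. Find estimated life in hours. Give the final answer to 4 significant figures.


cycle_time = 2 * 1906.1820 / 2.4710 / 3600 = 0.428567 hr
life = 247415 * 0.428567 = 106000 hours


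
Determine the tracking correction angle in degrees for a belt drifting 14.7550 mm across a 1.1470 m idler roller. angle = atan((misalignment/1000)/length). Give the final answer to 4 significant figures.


misalign_m = 14.7550 / 1000 = 0.014755 m
angle = atan(0.014755 / 1.1470)
angle = 0.7370 deg


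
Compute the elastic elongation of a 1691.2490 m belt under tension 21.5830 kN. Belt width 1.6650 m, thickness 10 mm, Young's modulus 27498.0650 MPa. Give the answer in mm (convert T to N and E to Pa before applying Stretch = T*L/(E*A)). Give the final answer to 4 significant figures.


A = 1.6650 * 0.01 = 0.01665 m^2
Stretch = 21.5830*1000 * 1691.2490 / (27498.0650e6 * 0.01665) * 1000
Stretch = 79.73 mm


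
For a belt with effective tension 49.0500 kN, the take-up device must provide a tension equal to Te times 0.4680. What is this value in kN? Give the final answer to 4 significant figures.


T_tu = 49.0500 * 0.4680
T_tu = 22.96 kN


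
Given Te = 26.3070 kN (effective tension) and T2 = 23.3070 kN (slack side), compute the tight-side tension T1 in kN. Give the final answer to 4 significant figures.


T1 = Te + T2 = 26.3070 + 23.3070
T1 = 49.61 kN


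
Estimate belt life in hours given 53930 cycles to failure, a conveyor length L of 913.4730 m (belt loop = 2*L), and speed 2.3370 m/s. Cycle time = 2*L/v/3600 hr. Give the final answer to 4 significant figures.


cycle_time = 2 * 913.4730 / 2.3370 / 3600 = 0.217152 hr
life = 53930 * 0.217152 = 11710 hours


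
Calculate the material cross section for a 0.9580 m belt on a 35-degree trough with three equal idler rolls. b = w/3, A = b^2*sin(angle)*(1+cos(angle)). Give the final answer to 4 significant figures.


b = 0.9580/3 = 0.319333 m
A = 0.319333^2 * sin(35 deg) * (1 + cos(35 deg))
A = 0.1064 m^2


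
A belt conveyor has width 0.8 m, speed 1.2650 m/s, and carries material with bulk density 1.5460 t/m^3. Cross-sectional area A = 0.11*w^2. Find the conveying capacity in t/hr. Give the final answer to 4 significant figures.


A = 0.11 * 0.8^2 = 0.0704 m^2
C = 0.0704 * 1.2650 * 1.5460 * 3600
C = 495.7 t/hr


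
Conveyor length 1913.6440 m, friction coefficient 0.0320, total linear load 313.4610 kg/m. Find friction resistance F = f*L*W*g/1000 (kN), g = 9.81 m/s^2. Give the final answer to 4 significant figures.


F = 0.0320 * 1913.6440 * 313.4610 * 9.81 / 1000
F = 188.3 kN


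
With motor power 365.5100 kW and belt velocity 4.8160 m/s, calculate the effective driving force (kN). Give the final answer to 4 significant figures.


Te = P / v = 365.5100 / 4.8160
Te = 75.89 kN


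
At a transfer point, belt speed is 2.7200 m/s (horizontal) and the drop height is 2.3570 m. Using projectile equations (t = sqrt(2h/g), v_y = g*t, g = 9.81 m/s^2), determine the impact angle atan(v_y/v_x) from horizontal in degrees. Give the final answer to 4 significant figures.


t = sqrt(2*2.3570/9.81) = 0.693203 s
v_y = 9.81 * 0.693203 = 6.80032 m/s
angle = atan(6.80032 / 2.7200) = 68.20 deg


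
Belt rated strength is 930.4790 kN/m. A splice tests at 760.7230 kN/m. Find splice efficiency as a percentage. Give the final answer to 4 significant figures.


Eff = 760.7230 / 930.4790 * 100
Eff = 81.76 %


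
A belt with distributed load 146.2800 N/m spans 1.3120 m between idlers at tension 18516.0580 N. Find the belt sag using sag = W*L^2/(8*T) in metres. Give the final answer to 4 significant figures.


sag = 146.2800 * 1.3120^2 / (8 * 18516.0580)
sag = 0.001700 m


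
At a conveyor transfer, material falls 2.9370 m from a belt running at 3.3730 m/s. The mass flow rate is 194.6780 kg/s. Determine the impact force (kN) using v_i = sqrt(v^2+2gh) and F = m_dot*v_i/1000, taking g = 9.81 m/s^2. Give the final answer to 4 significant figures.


v_i = sqrt(3.3730^2 + 2*9.81*2.9370) = 8.30669 m/s
F = 194.6780 * 8.30669 / 1000
F = 1.617 kN


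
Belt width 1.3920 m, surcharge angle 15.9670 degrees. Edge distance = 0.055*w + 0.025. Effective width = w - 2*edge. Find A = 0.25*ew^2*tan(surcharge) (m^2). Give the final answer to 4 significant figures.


edge = 0.055*1.3920 + 0.025 = 0.10156 m
ew = 1.3920 - 2*0.10156 = 1.18888 m
A = 0.25 * 1.18888^2 * tan(15.9670 deg)
A = 0.1011 m^2


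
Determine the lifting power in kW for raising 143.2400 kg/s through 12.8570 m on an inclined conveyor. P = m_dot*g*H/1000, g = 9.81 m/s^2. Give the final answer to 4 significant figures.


P = 143.2400 * 9.81 * 12.8570 / 1000
P = 18.07 kW


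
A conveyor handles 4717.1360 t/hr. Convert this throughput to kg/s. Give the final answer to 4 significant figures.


m_dot = 4717.1360 * 1000 / 3600
m_dot = 1310 kg/s


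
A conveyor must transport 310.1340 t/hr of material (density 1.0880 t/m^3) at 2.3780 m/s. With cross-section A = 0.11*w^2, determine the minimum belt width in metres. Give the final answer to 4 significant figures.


A_req = 310.1340 / (2.3780 * 1.0880 * 3600) = 0.0332971 m^2
w = sqrt(0.0332971 / 0.11)
w = 0.5502 m


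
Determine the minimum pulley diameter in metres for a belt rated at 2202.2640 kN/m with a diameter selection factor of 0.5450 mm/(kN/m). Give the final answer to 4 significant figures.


D = 2202.2640 * 0.5450 / 1000
D = 1.200 m


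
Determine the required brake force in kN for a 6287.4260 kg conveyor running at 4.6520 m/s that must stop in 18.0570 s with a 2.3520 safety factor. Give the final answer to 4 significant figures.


F = 6287.4260 * 4.6520 / 18.0570 * 2.3520 / 1000
F = 3.810 kN


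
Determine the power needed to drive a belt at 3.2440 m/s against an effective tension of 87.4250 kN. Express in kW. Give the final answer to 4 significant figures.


P = Te * v = 87.4250 * 3.2440
P = 283.6 kW


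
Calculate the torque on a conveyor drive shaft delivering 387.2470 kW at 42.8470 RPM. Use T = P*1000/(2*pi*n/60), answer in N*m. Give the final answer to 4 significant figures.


omega = 2*pi*42.8470/60 = 4.48693 rad/s
T = 387.2470*1000 / 4.48693
T = 86310 N*m


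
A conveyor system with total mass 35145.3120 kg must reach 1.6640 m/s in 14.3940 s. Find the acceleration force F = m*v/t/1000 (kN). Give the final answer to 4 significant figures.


F = 35145.3120 * 1.6640 / 14.3940 / 1000
F = 4.063 kN


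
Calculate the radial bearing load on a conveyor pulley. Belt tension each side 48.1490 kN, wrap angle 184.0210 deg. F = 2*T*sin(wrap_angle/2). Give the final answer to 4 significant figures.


F = 2 * 48.1490 * sin(184.0210/2 deg)
F = 96.24 kN


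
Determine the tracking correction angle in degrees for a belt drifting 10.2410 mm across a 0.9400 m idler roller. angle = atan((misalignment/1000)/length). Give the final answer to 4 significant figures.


misalign_m = 10.2410 / 1000 = 0.010241 m
angle = atan(0.010241 / 0.9400)
angle = 0.6242 deg


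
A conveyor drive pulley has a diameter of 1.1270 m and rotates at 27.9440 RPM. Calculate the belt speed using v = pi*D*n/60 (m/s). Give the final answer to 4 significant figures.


v = pi * 1.1270 * 27.9440 / 60
v = 1.649 m/s


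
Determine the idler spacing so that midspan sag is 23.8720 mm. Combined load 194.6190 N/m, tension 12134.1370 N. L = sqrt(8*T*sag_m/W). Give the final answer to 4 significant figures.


sag = 23.8720/1000 = 0.023872 m
L = sqrt(8 * 12134.1370 * 0.023872 / 194.6190)
L = 3.451 m


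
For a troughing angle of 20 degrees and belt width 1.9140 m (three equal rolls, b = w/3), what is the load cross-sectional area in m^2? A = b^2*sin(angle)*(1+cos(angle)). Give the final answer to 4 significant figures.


b = 1.9140/3 = 0.638 m
A = 0.638^2 * sin(20 deg) * (1 + cos(20 deg))
A = 0.2700 m^2


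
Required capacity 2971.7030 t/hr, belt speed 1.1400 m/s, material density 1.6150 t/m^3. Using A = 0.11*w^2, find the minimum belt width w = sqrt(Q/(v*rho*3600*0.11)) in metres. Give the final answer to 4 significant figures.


A_req = 2971.7030 / (1.1400 * 1.6150 * 3600) = 0.448359 m^2
w = sqrt(0.448359 / 0.11)
w = 2.019 m


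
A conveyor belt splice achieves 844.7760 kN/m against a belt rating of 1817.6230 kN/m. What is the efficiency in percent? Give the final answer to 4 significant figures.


Eff = 844.7760 / 1817.6230 * 100
Eff = 46.48 %


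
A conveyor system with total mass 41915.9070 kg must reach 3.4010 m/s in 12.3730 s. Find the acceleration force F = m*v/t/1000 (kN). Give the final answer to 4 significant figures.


F = 41915.9070 * 3.4010 / 12.3730 / 1000
F = 11.52 kN


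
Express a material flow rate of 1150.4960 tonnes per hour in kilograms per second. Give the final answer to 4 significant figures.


m_dot = 1150.4960 * 1000 / 3600
m_dot = 319.6 kg/s


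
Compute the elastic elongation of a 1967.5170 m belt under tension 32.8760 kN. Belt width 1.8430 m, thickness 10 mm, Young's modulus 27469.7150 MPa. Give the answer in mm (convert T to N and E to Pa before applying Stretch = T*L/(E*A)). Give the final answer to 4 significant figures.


A = 1.8430 * 0.01 = 0.01843 m^2
Stretch = 32.8760*1000 * 1967.5170 / (27469.7150e6 * 0.01843) * 1000
Stretch = 127.8 mm


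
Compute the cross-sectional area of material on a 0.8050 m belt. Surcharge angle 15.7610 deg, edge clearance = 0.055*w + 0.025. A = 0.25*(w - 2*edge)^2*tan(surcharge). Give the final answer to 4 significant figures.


edge = 0.055*0.8050 + 0.025 = 0.069275 m
ew = 0.8050 - 2*0.069275 = 0.66645 m
A = 0.25 * 0.66645^2 * tan(15.7610 deg)
A = 0.03134 m^2


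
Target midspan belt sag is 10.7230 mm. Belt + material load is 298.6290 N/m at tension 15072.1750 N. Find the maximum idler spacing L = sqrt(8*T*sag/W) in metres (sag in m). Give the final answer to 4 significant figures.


sag = 10.7230/1000 = 0.010723 m
L = sqrt(8 * 15072.1750 * 0.010723 / 298.6290)
L = 2.081 m


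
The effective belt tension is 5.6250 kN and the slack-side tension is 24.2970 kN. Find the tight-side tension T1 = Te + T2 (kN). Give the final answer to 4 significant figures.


T1 = Te + T2 = 5.6250 + 24.2970
T1 = 29.92 kN


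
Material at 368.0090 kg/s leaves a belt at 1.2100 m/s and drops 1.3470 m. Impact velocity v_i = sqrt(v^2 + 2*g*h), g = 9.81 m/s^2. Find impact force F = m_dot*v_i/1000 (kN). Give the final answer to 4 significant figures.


v_i = sqrt(1.2100^2 + 2*9.81*1.3470) = 5.28131 m/s
F = 368.0090 * 5.28131 / 1000
F = 1.944 kN


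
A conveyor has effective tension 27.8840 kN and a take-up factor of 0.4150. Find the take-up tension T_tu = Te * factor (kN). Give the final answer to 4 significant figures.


T_tu = 27.8840 * 0.4150
T_tu = 11.57 kN


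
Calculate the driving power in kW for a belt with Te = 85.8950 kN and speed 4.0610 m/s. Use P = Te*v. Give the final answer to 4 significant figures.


P = Te * v = 85.8950 * 4.0610
P = 348.8 kW
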